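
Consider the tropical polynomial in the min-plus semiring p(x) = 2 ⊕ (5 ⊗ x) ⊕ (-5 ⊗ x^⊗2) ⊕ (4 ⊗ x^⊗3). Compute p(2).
p(2) = -1

A tropical monomial a ⊗ x^⊗i evaluates to a + i · x. Evaluating each term at x = 2:
  Term 0 contributes 2 + 0 · 2 = 2
  Term 1 contributes 5 + 1 · 2 = 7
  Term 2 contributes -5 + 2 · 2 = -1
  Term 3 contributes 4 + 3 · 2 = 10
p(2) = ⊕ of these = min[2, 7, -1, 10] = -1.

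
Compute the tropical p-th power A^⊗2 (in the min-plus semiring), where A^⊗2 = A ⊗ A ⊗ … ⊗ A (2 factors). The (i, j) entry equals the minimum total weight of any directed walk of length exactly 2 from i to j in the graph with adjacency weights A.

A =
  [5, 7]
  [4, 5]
A^⊗2 =
  [10, 12]
  [9, 10]

Each entry (A^⊗2)_ij equals the minimum over all length-2 walks i = v_0 → v_1 → … → v_2 = j of Σ_t A[v_t][v_{t+1}]. For example, for (i, j) = (0, 1) we minimise over 2 possible intermediate vertex sequences; the minimum is 12, attained along the walk 0 → 0 → 1.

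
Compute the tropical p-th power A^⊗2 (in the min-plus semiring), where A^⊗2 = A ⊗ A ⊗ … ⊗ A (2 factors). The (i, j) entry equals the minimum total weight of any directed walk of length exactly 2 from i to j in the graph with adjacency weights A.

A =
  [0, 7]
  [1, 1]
A^⊗2 =
  [0, 7]
  [1, 2]

Each entry (A^⊗2)_ij equals the minimum over all length-2 walks i = v_0 → v_1 → … → v_2 = j of Σ_t A[v_t][v_{t+1}]. For example, for (i, j) = (0, 1) we minimise over 2 possible intermediate vertex sequences; the minimum is 7, attained along the walk 0 → 0 → 1.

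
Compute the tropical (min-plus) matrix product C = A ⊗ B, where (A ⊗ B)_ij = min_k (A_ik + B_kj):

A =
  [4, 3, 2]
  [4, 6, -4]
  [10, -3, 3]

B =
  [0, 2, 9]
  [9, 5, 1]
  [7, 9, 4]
A ⊗ B =
  [4, 6, 4]
  [3, 5, 0]
  [6, 2, -2]

Apply the min-plus product entry-by-entry:
  C[0][0] = min over k of (A[0][0] + B[0][0] = 4 + 0 = 4, A[0][1] + B[1][0] = 3 + 9 = 12, A[0][2] + B[2][0] = 2 + 7 = 9) = 4 (attained at k = 0)
  C[0][1] = min over k of (A[0][0] + B[0][1] = 4 + 2 = 6, A[0][1] + B[1][1] = 3 + 5 = 8, A[0][2] + B[2][1] = 2 + 9 = 11) = 6 (attained at k = 0)
  C[0][2] = min over k of (A[0][0] + B[0][2] = 4 + 9 = 13, A[0][1] + B[1][2] = 3 + 1 = 4, A[0][2] + B[2][2] = 2 + 4 = 6) = 4 (attained at k = 1)
  C[1][0] = min over k of (A[1][0] + B[0][0] = 4 + 0 = 4, A[1][1] + B[1][0] = 6 + 9 = 15, A[1][2] + B[2][0] = -4 + 7 = 3) = 3 (attained at k = 2)
  C[1][1] = min over k of (A[1][0] + B[0][1] = 4 + 2 = 6, A[1][1] + B[1][1] = 6 + 5 = 11, A[1][2] + B[2][1] = -4 + 9 = 5) = 5 (attained at k = 2)
  C[1][2] = min over k of (A[1][0] + B[0][2] = 4 + 9 = 13, A[1][1] + B[1][2] = 6 + 1 = 7, A[1][2] + B[2][2] = -4 + 4 = 0) = 0 (attained at k = 2)
  C[2][0] = min over k of (A[2][0] + B[0][0] = 10 + 0 = 10, A[2][1] + B[1][0] = -3 + 9 = 6, A[2][2] + B[2][0] = 3 + 7 = 10) = 6 (attained at k = 1)
  C[2][1] = min over k of (A[2][0] + B[0][1] = 10 + 2 = 12, A[2][1] + B[1][1] = -3 + 5 = 2, A[2][2] + B[2][1] = 3 + 9 = 12) = 2 (attained at k = 1)
  C[2][2] = min over k of (A[2][0] + B[0][2] = 10 + 9 = 19, A[2][1] + B[1][2] = -3 + 1 = -2, A[2][2] + B[2][2] = 3 + 4 = 7) = -2 (attained at k = 1)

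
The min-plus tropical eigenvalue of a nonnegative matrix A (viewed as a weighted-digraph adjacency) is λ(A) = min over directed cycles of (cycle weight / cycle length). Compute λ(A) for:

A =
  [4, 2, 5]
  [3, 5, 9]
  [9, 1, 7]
λ(A) = 5/2

Enumerate directed cycles and compute their means (weight / length). Sample:
  cycle 0 → 0: weight = 4, length = 1, mean = 4/1 ≈ 4.000
  cycle 1 → 1: weight = 5, length = 1, mean = 5/1 ≈ 5.000
  cycle 2 → 2: weight = 7, length = 1, mean = 7/1 ≈ 7.000
  cycle 0 → 1 → 0: weight = 5, length = 2, mean = 5/2 ≈ 2.500
  cycle 0 → 2 → 0: weight = 14, length = 2, mean = 14/2 ≈ 7.000
  cycle 1 → 0 → 1: weight = 5, length = 2, mean = 5/2 ≈ 2.500
Minimum mean = 2.500, attained e.g. along the cycle 0 → 1 → 0 with weight 5 and length 2. So λ(A) = 5/2 = 5/2.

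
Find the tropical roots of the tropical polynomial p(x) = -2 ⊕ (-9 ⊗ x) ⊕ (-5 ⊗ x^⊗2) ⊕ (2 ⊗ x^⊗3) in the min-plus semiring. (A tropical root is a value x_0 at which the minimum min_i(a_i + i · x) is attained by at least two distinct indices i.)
Roots: {-7, -4, 7}

Each tropical root is a break point of the lower envelope of the lines y = a_i + i · x (there are 4 lines, with slopes 0, 1, ..., 3). Only the lines that attain the minimum somewhere contribute to roots; other lines are dominated. Here the surviving (envelope) indices are i = 3, i = 2, i = 1, i = 0.
Intersections between consecutive envelope lines give the roots: for adjacent envelope indices i < j the intersection is x = (a_i − a_j) / (j − i). Reading off the sorted break points: {-7, -4, 7}.
Verification: at each break x_0, at least two indices attain the minimum of min_i(a_i + i · x_0).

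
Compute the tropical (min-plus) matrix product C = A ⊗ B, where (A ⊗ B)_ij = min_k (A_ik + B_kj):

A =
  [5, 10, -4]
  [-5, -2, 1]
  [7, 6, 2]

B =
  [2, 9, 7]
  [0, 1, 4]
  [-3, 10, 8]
A ⊗ B =
  [-7, 6, 4]
  [-3, -1, 2]
  [-1, 7, 10]

Apply the min-plus product entry-by-entry:
  C[0][0] = min over k of (A[0][0] + B[0][0] = 5 + 2 = 7, A[0][1] + B[1][0] = 10 + 0 = 10, A[0][2] + B[2][0] = -4 + -3 = -7) = -7 (attained at k = 2)
  C[0][1] = min over k of (A[0][0] + B[0][1] = 5 + 9 = 14, A[0][1] + B[1][1] = 10 + 1 = 11, A[0][2] + B[2][1] = -4 + 10 = 6) = 6 (attained at k = 2)
  C[0][2] = min over k of (A[0][0] + B[0][2] = 5 + 7 = 12, A[0][1] + B[1][2] = 10 + 4 = 14, A[0][2] + B[2][2] = -4 + 8 = 4) = 4 (attained at k = 2)
  C[1][0] = min over k of (A[1][0] + B[0][0] = -5 + 2 = -3, A[1][1] + B[1][0] = -2 + 0 = -2, A[1][2] + B[2][0] = 1 + -3 = -2) = -3 (attained at k = 0)
  C[1][1] = min over k of (A[1][0] + B[0][1] = -5 + 9 = 4, A[1][1] + B[1][1] = -2 + 1 = -1, A[1][2] + B[2][1] = 1 + 10 = 11) = -1 (attained at k = 1)
  C[1][2] = min over k of (A[1][0] + B[0][2] = -5 + 7 = 2, A[1][1] + B[1][2] = -2 + 4 = 2, A[1][2] + B[2][2] = 1 + 8 = 9) = 2 (attained at k = 0)
  C[2][0] = min over k of (A[2][0] + B[0][0] = 7 + 2 = 9, A[2][1] + B[1][0] = 6 + 0 = 6, A[2][2] + B[2][0] = 2 + -3 = -1) = -1 (attained at k = 2)
  C[2][1] = min over k of (A[2][0] + B[0][1] = 7 + 9 = 16, A[2][1] + B[1][1] = 6 + 1 = 7, A[2][2] + B[2][1] = 2 + 10 = 12) = 7 (attained at k = 1)
  C[2][2] = min over k of (A[2][0] + B[0][2] = 7 + 7 = 14, A[2][1] + B[1][2] = 6 + 4 = 10, A[2][2] + B[2][2] = 2 + 8 = 10) = 10 (attained at k = 1)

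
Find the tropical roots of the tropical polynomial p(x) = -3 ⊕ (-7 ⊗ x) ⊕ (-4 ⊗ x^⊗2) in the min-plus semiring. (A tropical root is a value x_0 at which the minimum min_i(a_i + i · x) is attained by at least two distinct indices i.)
Roots: {-3, 4}

Each tropical root is a break point of the lower envelope of the lines y = a_i + i · x (there are 3 lines, with slopes 0, 1, ..., 2). Only the lines that attain the minimum somewhere contribute to roots; other lines are dominated. Here the surviving (envelope) indices are i = 2, i = 1, i = 0.
Intersections between consecutive envelope lines give the roots: for adjacent envelope indices i < j the intersection is x = (a_i − a_j) / (j − i). Reading off the sorted break points: {-3, 4}.
Verification: at each break x_0, at least two indices attain the minimum of min_i(a_i + i · x_0).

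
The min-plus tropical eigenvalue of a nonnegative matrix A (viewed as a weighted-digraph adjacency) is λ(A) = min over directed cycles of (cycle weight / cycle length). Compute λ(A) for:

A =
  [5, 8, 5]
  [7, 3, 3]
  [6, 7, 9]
λ(A) = 3

Enumerate directed cycles and compute their means (weight / length). Sample:
  cycle 0 → 0: weight = 5, length = 1, mean = 5/1 ≈ 5.000
  cycle 1 → 1: weight = 3, length = 1, mean = 3/1 ≈ 3.000
  cycle 2 → 2: weight = 9, length = 1, mean = 9/1 ≈ 9.000
  cycle 0 → 1 → 0: weight = 15, length = 2, mean = 15/2 ≈ 7.500
  cycle 0 → 2 → 0: weight = 11, length = 2, mean = 11/2 ≈ 5.500
  cycle 1 → 0 → 1: weight = 15, length = 2, mean = 15/2 ≈ 7.500
Minimum mean = 3.000, attained e.g. along the cycle 1 → 1 with weight 3 and length 1. So λ(A) = 3/1 = 3.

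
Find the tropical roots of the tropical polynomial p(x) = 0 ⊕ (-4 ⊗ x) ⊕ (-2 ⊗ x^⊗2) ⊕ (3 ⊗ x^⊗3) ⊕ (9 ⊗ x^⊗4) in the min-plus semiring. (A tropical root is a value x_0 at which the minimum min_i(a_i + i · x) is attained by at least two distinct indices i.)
Roots: {-6, -5, -2, 4}

Each tropical root is a break point of the lower envelope of the lines y = a_i + i · x (there are 5 lines, with slopes 0, 1, ..., 4). Only the lines that attain the minimum somewhere contribute to roots; other lines are dominated. Here the surviving (envelope) indices are i = 4, i = 3, i = 2, i = 1, i = 0.
Intersections between consecutive envelope lines give the roots: for adjacent envelope indices i < j the intersection is x = (a_i − a_j) / (j − i). Reading off the sorted break points: {-6, -5, -2, 4}.
Verification: at each break x_0, at least two indices attain the minimum of min_i(a_i + i · x_0).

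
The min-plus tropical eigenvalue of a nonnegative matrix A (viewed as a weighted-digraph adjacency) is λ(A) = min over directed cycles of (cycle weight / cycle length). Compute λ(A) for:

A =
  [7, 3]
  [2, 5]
λ(A) = 5/2

Enumerate directed cycles and compute their means (weight / length). Sample:
  cycle 0 → 0: weight = 7, length = 1, mean = 7/1 ≈ 7.000
  cycle 1 → 1: weight = 5, length = 1, mean = 5/1 ≈ 5.000
  cycle 0 → 1 → 0: weight = 5, length = 2, mean = 5/2 ≈ 2.500
  cycle 1 → 0 → 1: weight = 5, length = 2, mean = 5/2 ≈ 2.500
Minimum mean = 2.500, attained e.g. along the cycle 0 → 1 → 0 with weight 5 and length 2. So λ(A) = 5/2 = 5/2.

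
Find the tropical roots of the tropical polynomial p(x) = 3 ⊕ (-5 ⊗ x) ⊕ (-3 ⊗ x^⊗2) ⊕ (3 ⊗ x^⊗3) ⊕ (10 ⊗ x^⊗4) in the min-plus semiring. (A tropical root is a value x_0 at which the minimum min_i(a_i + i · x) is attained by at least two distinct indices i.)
Roots: {-7, -6, -2, 8}

Each tropical root is a break point of the lower envelope of the lines y = a_i + i · x (there are 5 lines, with slopes 0, 1, ..., 4). Only the lines that attain the minimum somewhere contribute to roots; other lines are dominated. Here the surviving (envelope) indices are i = 4, i = 3, i = 2, i = 1, i = 0.
Intersections between consecutive envelope lines give the roots: for adjacent envelope indices i < j the intersection is x = (a_i − a_j) / (j − i). Reading off the sorted break points: {-7, -6, -2, 8}.
Verification: at each break x_0, at least two indices attain the minimum of min_i(a_i + i · x_0).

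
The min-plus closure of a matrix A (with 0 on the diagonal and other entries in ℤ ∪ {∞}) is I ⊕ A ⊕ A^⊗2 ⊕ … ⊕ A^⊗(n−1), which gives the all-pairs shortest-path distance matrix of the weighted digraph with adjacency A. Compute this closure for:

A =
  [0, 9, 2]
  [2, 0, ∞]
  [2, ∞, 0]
Closure =
  [0, 9, 2]
  [2, 0, 4]
  [2, 11, 0]

This is the Floyd-Warshall all-pairs shortest-path computation. For each intermediate vertex k = 0, 1, …, 2, update dist[i][j] ← min(dist[i][j], dist[i][k] + dist[k][j]). The final matrix gives, for each (i, j), the minimum total weight of any directed path from i to j (possibly empty when i = j).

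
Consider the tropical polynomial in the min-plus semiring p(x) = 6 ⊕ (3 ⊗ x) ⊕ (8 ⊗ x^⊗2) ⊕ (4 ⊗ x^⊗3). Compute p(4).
p(4) = 6

A tropical monomial a ⊗ x^⊗i evaluates to a + i · x. Evaluating each term at x = 4:
  Term 0 contributes 6 + 0 · 4 = 6
  Term 1 contributes 3 + 1 · 4 = 7
  Term 2 contributes 8 + 2 · 4 = 16
  Term 3 contributes 4 + 3 · 4 = 16
p(4) = ⊕ of these = min[6, 7, 16, 16] = 6.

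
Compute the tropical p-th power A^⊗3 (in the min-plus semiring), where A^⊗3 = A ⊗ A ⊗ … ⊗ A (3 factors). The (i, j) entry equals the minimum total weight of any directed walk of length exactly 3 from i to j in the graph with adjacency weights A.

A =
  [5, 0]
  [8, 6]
A^⊗3 =
  [13, 8]
  [16, 13]

Each entry (A^⊗3)_ij equals the minimum over all length-3 walks i = v_0 → v_1 → … → v_3 = j of Σ_t A[v_t][v_{t+1}]. For example, for (i, j) = (0, 1) we minimise over 4 possible intermediate vertex sequences; the minimum is 8, attained along the walk 0 → 1 → 0 → 1.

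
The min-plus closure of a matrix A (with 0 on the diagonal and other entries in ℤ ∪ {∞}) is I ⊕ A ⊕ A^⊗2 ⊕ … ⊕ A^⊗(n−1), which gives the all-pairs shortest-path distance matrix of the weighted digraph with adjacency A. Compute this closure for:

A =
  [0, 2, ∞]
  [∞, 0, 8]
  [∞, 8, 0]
Closure =
  [0, 2, 10]
  [∞, 0, 8]
  [∞, 8, 0]

This is the Floyd-Warshall all-pairs shortest-path computation. For each intermediate vertex k = 0, 1, …, 2, update dist[i][j] ← min(dist[i][j], dist[i][k] + dist[k][j]). The final matrix gives, for each (i, j), the minimum total weight of any directed path from i to j (possibly empty when i = j).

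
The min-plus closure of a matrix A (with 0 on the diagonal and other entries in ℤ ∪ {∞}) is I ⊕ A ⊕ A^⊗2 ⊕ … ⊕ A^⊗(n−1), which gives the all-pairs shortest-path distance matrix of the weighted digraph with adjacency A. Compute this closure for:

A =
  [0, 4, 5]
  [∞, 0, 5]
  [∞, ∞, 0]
Closure =
  [0, 4, 5]
  [∞, 0, 5]
  [∞, ∞, 0]

This is the Floyd-Warshall all-pairs shortest-path computation. For each intermediate vertex k = 0, 1, …, 2, update dist[i][j] ← min(dist[i][j], dist[i][k] + dist[k][j]). The final matrix gives, for each (i, j), the minimum total weight of any directed path from i to j (possibly empty when i = j).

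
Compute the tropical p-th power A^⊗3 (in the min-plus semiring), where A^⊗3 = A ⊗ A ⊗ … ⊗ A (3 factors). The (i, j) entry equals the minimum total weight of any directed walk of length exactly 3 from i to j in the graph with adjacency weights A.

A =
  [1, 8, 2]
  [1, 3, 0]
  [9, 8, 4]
A^⊗3 =
  [3, 10, 4]
  [3, 9, 4]
  [10, 14, 11]

Each entry (A^⊗3)_ij equals the minimum over all length-3 walks i = v_0 → v_1 → … → v_3 = j of Σ_t A[v_t][v_{t+1}]. For example, for (i, j) = (0, 2) we minimise over 9 possible intermediate vertex sequences; the minimum is 4, attained along the walk 0 → 0 → 0 → 2.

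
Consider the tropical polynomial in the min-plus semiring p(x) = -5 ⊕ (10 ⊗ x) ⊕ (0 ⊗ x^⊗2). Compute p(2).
p(2) = -5

A tropical monomial a ⊗ x^⊗i evaluates to a + i · x. Evaluating each term at x = 2:
  Term 0 contributes -5 + 0 · 2 = -5
  Term 1 contributes 10 + 1 · 2 = 12
  Term 2 contributes 0 + 2 · 2 = 4
p(2) = ⊕ of these = min[-5, 12, 4] = -5.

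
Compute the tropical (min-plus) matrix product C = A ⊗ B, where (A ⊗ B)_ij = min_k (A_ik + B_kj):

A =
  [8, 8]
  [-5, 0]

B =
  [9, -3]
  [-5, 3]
A ⊗ B =
  [3, 5]
  [-5, -8]

Apply the min-plus product entry-by-entry:
  C[0][0] = min over k of (A[0][0] + B[0][0] = 8 + 9 = 17, A[0][1] + B[1][0] = 8 + -5 = 3) = 3 (attained at k = 1)
  C[0][1] = min over k of (A[0][0] + B[0][1] = 8 + -3 = 5, A[0][1] + B[1][1] = 8 + 3 = 11) = 5 (attained at k = 0)
  C[1][0] = min over k of (A[1][0] + B[0][0] = -5 + 9 = 4, A[1][1] + B[1][0] = 0 + -5 = -5) = -5 (attained at k = 1)
  C[1][1] = min over k of (A[1][0] + B[0][1] = -5 + -3 = -8, A[1][1] + B[1][1] = 0 + 3 = 3) = -8 (attained at k = 0)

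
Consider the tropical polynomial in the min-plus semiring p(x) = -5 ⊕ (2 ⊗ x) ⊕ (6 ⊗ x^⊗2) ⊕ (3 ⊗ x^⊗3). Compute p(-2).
p(-2) = -5

A tropical monomial a ⊗ x^⊗i evaluates to a + i · x. Evaluating each term at x = -2:
  Term 0 contributes -5 + 0 · -2 = -5
  Term 1 contributes 2 + 1 · -2 = 0
  Term 2 contributes 6 + 2 · -2 = 2
  Term 3 contributes 3 + 3 · -2 = -3
p(-2) = ⊕ of these = min[-5, 0, 2, -3] = -5.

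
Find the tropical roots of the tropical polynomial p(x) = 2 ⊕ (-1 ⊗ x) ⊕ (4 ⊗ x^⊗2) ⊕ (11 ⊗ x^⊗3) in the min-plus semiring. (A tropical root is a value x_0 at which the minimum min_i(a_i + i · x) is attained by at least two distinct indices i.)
Roots: {-7, -5, 3}

Each tropical root is a break point of the lower envelope of the lines y = a_i + i · x (there are 4 lines, with slopes 0, 1, ..., 3). Only the lines that attain the minimum somewhere contribute to roots; other lines are dominated. Here the surviving (envelope) indices are i = 3, i = 2, i = 1, i = 0.
Intersections between consecutive envelope lines give the roots: for adjacent envelope indices i < j the intersection is x = (a_i − a_j) / (j − i). Reading off the sorted break points: {-7, -5, 3}.
Verification: at each break x_0, at least two indices attain the minimum of min_i(a_i + i · x_0).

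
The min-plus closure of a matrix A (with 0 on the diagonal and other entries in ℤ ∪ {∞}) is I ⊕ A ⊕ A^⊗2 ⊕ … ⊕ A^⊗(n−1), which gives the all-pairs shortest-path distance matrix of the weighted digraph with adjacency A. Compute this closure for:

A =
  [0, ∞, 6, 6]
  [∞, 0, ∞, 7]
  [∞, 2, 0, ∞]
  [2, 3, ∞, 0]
Closure =
  [0, 8, 6, 6]
  [9, 0, 15, 7]
  [11, 2, 0, 9]
  [2, 3, 8, 0]

This is the Floyd-Warshall all-pairs shortest-path computation. For each intermediate vertex k = 0, 1, …, 3, update dist[i][j] ← min(dist[i][j], dist[i][k] + dist[k][j]). The final matrix gives, for each (i, j), the minimum total weight of any directed path from i to j (possibly empty when i = j).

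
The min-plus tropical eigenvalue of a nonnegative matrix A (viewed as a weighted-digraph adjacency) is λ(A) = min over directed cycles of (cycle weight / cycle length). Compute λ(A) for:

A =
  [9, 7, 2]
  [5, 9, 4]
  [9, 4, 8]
λ(A) = 11/3

Enumerate directed cycles and compute their means (weight / length). Sample:
  cycle 0 → 0: weight = 9, length = 1, mean = 9/1 ≈ 9.000
  cycle 1 → 1: weight = 9, length = 1, mean = 9/1 ≈ 9.000
  cycle 2 → 2: weight = 8, length = 1, mean = 8/1 ≈ 8.000
  cycle 0 → 1 → 0: weight = 12, length = 2, mean = 12/2 ≈ 6.000
  cycle 0 → 2 → 0: weight = 11, length = 2, mean = 11/2 ≈ 5.500
  cycle 1 → 0 → 1: weight = 12, length = 2, mean = 12/2 ≈ 6.000
Minimum mean = 3.667, attained e.g. along the cycle 0 → 2 → 1 → 0 with weight 11 and length 3. So λ(A) = 11/3 = 11/3.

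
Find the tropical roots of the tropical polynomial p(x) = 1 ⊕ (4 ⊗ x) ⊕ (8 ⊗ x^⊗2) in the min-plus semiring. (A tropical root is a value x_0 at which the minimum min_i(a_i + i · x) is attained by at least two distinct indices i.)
Roots: {-4, -3}

Each tropical root is a break point of the lower envelope of the lines y = a_i + i · x (there are 3 lines, with slopes 0, 1, ..., 2). Only the lines that attain the minimum somewhere contribute to roots; other lines are dominated. Here the surviving (envelope) indices are i = 2, i = 1, i = 0.
Intersections between consecutive envelope lines give the roots: for adjacent envelope indices i < j the intersection is x = (a_i − a_j) / (j − i). Reading off the sorted break points: {-4, -3}.
Verification: at each break x_0, at least two indices attain the minimum of min_i(a_i + i · x_0).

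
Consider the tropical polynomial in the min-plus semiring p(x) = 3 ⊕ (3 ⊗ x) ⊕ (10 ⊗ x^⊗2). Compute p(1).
p(1) = 3

A tropical monomial a ⊗ x^⊗i evaluates to a + i · x. Evaluating each term at x = 1:
  Term 0 contributes 3 + 0 · 1 = 3
  Term 1 contributes 3 + 1 · 1 = 4
  Term 2 contributes 10 + 2 · 1 = 12
p(1) = ⊕ of these = min[3, 4, 12] = 3.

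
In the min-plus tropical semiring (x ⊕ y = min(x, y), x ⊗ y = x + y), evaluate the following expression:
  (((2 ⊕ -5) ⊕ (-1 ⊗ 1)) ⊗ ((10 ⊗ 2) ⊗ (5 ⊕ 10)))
(((2 ⊕ -5) ⊕ (-1 ⊗ 1)) ⊗ ((10 ⊗ 2) ⊗ (5 ⊕ 10))) = 12

Expand innermost to outermost. Recall ⊕ takes the minimum of its arguments and ⊗ takes their sum. Working out the expression (((2 ⊕ -5) ⊕ (-1 ⊗ 1)) ⊗ ((10 ⊗ 2) ⊗ (5 ⊕ 10))) gives 12.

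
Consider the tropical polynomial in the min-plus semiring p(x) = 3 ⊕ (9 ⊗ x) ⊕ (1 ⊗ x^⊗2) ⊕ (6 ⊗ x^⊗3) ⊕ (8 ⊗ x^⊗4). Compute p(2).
p(2) = 3

A tropical monomial a ⊗ x^⊗i evaluates to a + i · x. Evaluating each term at x = 2:
  Term 0 contributes 3 + 0 · 2 = 3
  Term 1 contributes 9 + 1 · 2 = 11
  Term 2 contributes 1 + 2 · 2 = 5
  Term 3 contributes 6 + 3 · 2 = 12
  Term 4 contributes 8 + 4 · 2 = 16
p(2) = ⊕ of these = min[3, 11, 5, 12, 16] = 3.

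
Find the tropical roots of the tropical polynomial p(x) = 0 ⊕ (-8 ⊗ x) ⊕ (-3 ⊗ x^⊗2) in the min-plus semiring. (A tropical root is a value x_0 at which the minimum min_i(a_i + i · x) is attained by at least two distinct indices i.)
Roots: {-5, 8}

Each tropical root is a break point of the lower envelope of the lines y = a_i + i · x (there are 3 lines, with slopes 0, 1, ..., 2). Only the lines that attain the minimum somewhere contribute to roots; other lines are dominated. Here the surviving (envelope) indices are i = 2, i = 1, i = 0.
Intersections between consecutive envelope lines give the roots: for adjacent envelope indices i < j the intersection is x = (a_i − a_j) / (j − i). Reading off the sorted break points: {-5, 8}.
Verification: at each break x_0, at least two indices attain the minimum of min_i(a_i + i · x_0).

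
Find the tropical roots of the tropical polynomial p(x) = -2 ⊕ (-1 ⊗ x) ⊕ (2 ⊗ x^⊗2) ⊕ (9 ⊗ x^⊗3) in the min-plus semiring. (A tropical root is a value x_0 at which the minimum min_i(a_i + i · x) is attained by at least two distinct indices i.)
Roots: {-7, -3, -1}

Each tropical root is a break point of the lower envelope of the lines y = a_i + i · x (there are 4 lines, with slopes 0, 1, ..., 3). Only the lines that attain the minimum somewhere contribute to roots; other lines are dominated. Here the surviving (envelope) indices are i = 3, i = 2, i = 1, i = 0.
Intersections between consecutive envelope lines give the roots: for adjacent envelope indices i < j the intersection is x = (a_i − a_j) / (j − i). Reading off the sorted break points: {-7, -3, -1}.
Verification: at each break x_0, at least two indices attain the minimum of min_i(a_i + i · x_0).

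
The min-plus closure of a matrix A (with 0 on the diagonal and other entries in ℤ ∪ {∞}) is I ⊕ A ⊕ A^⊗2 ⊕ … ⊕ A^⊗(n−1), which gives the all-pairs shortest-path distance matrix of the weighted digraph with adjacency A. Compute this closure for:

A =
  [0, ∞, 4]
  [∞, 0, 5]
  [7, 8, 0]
Closure =
  [0, 12, 4]
  [12, 0, 5]
  [7, 8, 0]

This is the Floyd-Warshall all-pairs shortest-path computation. For each intermediate vertex k = 0, 1, …, 2, update dist[i][j] ← min(dist[i][j], dist[i][k] + dist[k][j]). The final matrix gives, for each (i, j), the minimum total weight of any directed path from i to j (possibly empty when i = j).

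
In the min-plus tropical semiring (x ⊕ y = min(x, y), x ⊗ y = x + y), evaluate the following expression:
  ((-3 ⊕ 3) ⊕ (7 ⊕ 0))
((-3 ⊕ 3) ⊕ (7 ⊕ 0)) = -3

Expand innermost to outermost. Recall ⊕ takes the minimum of its arguments and ⊗ takes their sum. Working out the expression ((-3 ⊕ 3) ⊕ (7 ⊕ 0)) gives -3.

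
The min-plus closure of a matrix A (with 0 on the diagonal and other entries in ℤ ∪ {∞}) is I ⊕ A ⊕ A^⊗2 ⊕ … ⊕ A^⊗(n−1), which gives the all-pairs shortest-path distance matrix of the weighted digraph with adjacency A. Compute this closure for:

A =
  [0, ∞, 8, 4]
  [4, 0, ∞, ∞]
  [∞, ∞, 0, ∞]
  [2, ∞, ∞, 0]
Closure =
  [0, ∞, 8, 4]
  [4, 0, 12, 8]
  [∞, ∞, 0, ∞]
  [2, ∞, 10, 0]

This is the Floyd-Warshall all-pairs shortest-path computation. For each intermediate vertex k = 0, 1, …, 3, update dist[i][j] ← min(dist[i][j], dist[i][k] + dist[k][j]). The final matrix gives, for each (i, j), the minimum total weight of any directed path from i to j (possibly empty when i = j).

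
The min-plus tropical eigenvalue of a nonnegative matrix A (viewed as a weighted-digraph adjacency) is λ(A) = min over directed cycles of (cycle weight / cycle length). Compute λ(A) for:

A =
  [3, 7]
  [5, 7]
λ(A) = 3

Enumerate directed cycles and compute their means (weight / length). Sample:
  cycle 0 → 0: weight = 3, length = 1, mean = 3/1 ≈ 3.000
  cycle 1 → 1: weight = 7, length = 1, mean = 7/1 ≈ 7.000
  cycle 0 → 1 → 0: weight = 12, length = 2, mean = 12/2 ≈ 6.000
  cycle 1 → 0 → 1: weight = 12, length = 2, mean = 12/2 ≈ 6.000
Minimum mean = 3.000, attained e.g. along the cycle 0 → 0 with weight 3 and length 1. So λ(A) = 3/1 = 3.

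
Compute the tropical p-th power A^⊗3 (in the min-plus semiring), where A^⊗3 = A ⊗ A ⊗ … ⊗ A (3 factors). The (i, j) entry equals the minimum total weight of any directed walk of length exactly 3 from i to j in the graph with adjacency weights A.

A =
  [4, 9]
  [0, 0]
A^⊗3 =
  [9, 9]
  [0, 0]

Each entry (A^⊗3)_ij equals the minimum over all length-3 walks i = v_0 → v_1 → … → v_3 = j of Σ_t A[v_t][v_{t+1}]. For example, for (i, j) = (0, 1) we minimise over 4 possible intermediate vertex sequences; the minimum is 9, attained along the walk 0 → 1 → 1 → 1.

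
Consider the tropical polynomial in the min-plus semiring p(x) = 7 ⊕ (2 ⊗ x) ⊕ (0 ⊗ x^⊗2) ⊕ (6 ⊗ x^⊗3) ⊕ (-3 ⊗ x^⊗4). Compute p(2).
p(2) = 4

A tropical monomial a ⊗ x^⊗i evaluates to a + i · x. Evaluating each term at x = 2:
  Term 0 contributes 7 + 0 · 2 = 7
  Term 1 contributes 2 + 1 · 2 = 4
  Term 2 contributes 0 + 2 · 2 = 4
  Term 3 contributes 6 + 3 · 2 = 12
  Term 4 contributes -3 + 4 · 2 = 5
p(2) = ⊕ of these = min[7, 4, 4, 12, 5] = 4.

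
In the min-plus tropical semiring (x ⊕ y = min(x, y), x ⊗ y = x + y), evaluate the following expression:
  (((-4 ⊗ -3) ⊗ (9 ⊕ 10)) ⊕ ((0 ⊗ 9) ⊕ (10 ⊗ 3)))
(((-4 ⊗ -3) ⊗ (9 ⊕ 10)) ⊕ ((0 ⊗ 9) ⊕ (10 ⊗ 3))) = 2

Expand innermost to outermost. Recall ⊕ takes the minimum of its arguments and ⊗ takes their sum. Working out the expression (((-4 ⊗ -3) ⊗ (9 ⊕ 10)) ⊕ ((0 ⊗ 9) ⊕ (10 ⊗ 3))) gives 2.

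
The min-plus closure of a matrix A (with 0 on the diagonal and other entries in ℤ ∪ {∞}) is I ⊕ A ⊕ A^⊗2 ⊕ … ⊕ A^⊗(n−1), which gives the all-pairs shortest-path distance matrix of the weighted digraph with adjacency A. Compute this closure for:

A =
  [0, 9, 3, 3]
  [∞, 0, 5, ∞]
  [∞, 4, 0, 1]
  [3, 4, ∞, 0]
Closure =
  [0, 7, 3, 3]
  [9, 0, 5, 6]
  [4, 4, 0, 1]
  [3, 4, 6, 0]

This is the Floyd-Warshall all-pairs shortest-path computation. For each intermediate vertex k = 0, 1, …, 3, update dist[i][j] ← min(dist[i][j], dist[i][k] + dist[k][j]). The final matrix gives, for each (i, j), the minimum total weight of any directed path from i to j (possibly empty when i = j).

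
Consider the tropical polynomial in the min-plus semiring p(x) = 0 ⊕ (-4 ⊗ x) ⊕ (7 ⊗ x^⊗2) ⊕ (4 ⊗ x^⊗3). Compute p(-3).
p(-3) = -7

A tropical monomial a ⊗ x^⊗i evaluates to a + i · x. Evaluating each term at x = -3:
  Term 0 contributes 0 + 0 · -3 = 0
  Term 1 contributes -4 + 1 · -3 = -7
  Term 2 contributes 7 + 2 · -3 = 1
  Term 3 contributes 4 + 3 · -3 = -5
p(-3) = ⊕ of these = min[0, -7, 1, -5] = -7.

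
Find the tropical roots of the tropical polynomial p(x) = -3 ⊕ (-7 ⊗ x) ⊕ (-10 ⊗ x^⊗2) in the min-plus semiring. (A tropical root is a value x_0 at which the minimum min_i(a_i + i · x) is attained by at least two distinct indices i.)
Roots: {3, 4}

Each tropical root is a break point of the lower envelope of the lines y = a_i + i · x (there are 3 lines, with slopes 0, 1, ..., 2). Only the lines that attain the minimum somewhere contribute to roots; other lines are dominated. Here the surviving (envelope) indices are i = 2, i = 1, i = 0.
Intersections between consecutive envelope lines give the roots: for adjacent envelope indices i < j the intersection is x = (a_i − a_j) / (j − i). Reading off the sorted break points: {3, 4}.
Verification: at each break x_0, at least two indices attain the minimum of min_i(a_i + i · x_0).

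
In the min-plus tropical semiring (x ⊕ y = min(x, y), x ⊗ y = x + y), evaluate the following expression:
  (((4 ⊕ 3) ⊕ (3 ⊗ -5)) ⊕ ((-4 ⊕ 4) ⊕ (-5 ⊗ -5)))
(((4 ⊕ 3) ⊕ (3 ⊗ -5)) ⊕ ((-4 ⊕ 4) ⊕ (-5 ⊗ -5))) = -10

Expand innermost to outermost. Recall ⊕ takes the minimum of its arguments and ⊗ takes their sum. Working out the expression (((4 ⊕ 3) ⊕ (3 ⊗ -5)) ⊕ ((-4 ⊕ 4) ⊕ (-5 ⊗ -5))) gives -10.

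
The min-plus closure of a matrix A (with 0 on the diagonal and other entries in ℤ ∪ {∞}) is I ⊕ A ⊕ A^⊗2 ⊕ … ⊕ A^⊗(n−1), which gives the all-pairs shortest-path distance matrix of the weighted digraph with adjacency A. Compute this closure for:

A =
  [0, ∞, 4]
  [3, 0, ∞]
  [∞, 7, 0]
Closure =
  [0, 11, 4]
  [3, 0, 7]
  [10, 7, 0]

This is the Floyd-Warshall all-pairs shortest-path computation. For each intermediate vertex k = 0, 1, …, 2, update dist[i][j] ← min(dist[i][j], dist[i][k] + dist[k][j]). The final matrix gives, for each (i, j), the minimum total weight of any directed path from i to j (possibly empty when i = j).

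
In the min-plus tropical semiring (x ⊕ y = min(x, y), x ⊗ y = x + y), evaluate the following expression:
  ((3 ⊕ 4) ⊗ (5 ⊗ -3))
((3 ⊕ 4) ⊗ (5 ⊗ -3)) = 5

Expand innermost to outermost. Recall ⊕ takes the minimum of its arguments and ⊗ takes their sum. Working out the expression ((3 ⊕ 4) ⊗ (5 ⊗ -3)) gives 5.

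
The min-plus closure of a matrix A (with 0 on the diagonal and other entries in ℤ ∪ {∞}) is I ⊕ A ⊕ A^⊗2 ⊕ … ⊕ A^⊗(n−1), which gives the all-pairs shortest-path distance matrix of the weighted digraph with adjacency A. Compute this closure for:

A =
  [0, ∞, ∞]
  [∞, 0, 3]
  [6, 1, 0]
Closure =
  [0, ∞, ∞]
  [9, 0, 3]
  [6, 1, 0]

This is the Floyd-Warshall all-pairs shortest-path computation. For each intermediate vertex k = 0, 1, …, 2, update dist[i][j] ← min(dist[i][j], dist[i][k] + dist[k][j]). The final matrix gives, for each (i, j), the minimum total weight of any directed path from i to j (possibly empty when i = j).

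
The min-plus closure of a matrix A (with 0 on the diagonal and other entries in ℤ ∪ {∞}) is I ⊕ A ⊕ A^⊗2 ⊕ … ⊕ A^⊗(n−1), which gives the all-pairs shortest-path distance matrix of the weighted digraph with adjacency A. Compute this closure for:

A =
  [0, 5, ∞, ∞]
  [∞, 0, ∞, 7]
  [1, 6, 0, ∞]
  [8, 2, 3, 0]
Closure =
  [0, 5, 15, 12]
  [11, 0, 10, 7]
  [1, 6, 0, 13]
  [4, 2, 3, 0]

This is the Floyd-Warshall all-pairs shortest-path computation. For each intermediate vertex k = 0, 1, …, 3, update dist[i][j] ← min(dist[i][j], dist[i][k] + dist[k][j]). The final matrix gives, for each (i, j), the minimum total weight of any directed path from i to j (possibly empty when i = j).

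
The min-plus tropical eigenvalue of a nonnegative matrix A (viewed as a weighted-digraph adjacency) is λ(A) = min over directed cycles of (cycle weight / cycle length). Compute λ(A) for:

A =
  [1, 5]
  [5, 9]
λ(A) = 1

Enumerate directed cycles and compute their means (weight / length). Sample:
  cycle 0 → 0: weight = 1, length = 1, mean = 1/1 ≈ 1.000
  cycle 1 → 1: weight = 9, length = 1, mean = 9/1 ≈ 9.000
  cycle 0 → 1 → 0: weight = 10, length = 2, mean = 10/2 ≈ 5.000
  cycle 1 → 0 → 1: weight = 10, length = 2, mean = 10/2 ≈ 5.000
Minimum mean = 1.000, attained e.g. along the cycle 0 → 0 with weight 1 and length 1. So λ(A) = 1/1 = 1.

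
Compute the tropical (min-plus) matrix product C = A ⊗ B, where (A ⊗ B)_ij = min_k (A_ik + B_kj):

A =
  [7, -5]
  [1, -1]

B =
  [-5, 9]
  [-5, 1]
A ⊗ B =
  [-10, -4]
  [-6, 0]

Apply the min-plus product entry-by-entry:
  C[0][0] = min over k of (A[0][0] + B[0][0] = 7 + -5 = 2, A[0][1] + B[1][0] = -5 + -5 = -10) = -10 (attained at k = 1)
  C[0][1] = min over k of (A[0][0] + B[0][1] = 7 + 9 = 16, A[0][1] + B[1][1] = -5 + 1 = -4) = -4 (attained at k = 1)
  C[1][0] = min over k of (A[1][0] + B[0][0] = 1 + -5 = -4, A[1][1] + B[1][0] = -1 + -5 = -6) = -6 (attained at k = 1)
  C[1][1] = min over k of (A[1][0] + B[0][1] = 1 + 9 = 10, A[1][1] + B[1][1] = -1 + 1 = 0) = 0 (attained at k = 1)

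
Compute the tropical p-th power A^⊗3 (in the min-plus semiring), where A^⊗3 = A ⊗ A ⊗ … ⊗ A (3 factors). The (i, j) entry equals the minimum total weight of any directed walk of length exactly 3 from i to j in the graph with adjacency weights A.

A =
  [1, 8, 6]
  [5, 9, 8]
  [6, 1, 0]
A^⊗3 =
  [3, 7, 6]
  [7, 9, 8]
  [6, 1, 0]

Each entry (A^⊗3)_ij equals the minimum over all length-3 walks i = v_0 → v_1 → … → v_3 = j of Σ_t A[v_t][v_{t+1}]. For example, for (i, j) = (0, 2) we minimise over 9 possible intermediate vertex sequences; the minimum is 6, attained along the walk 0 → 2 → 2 → 2.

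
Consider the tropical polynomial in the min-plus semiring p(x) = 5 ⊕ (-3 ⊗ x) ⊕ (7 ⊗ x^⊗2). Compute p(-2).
p(-2) = -5

A tropical monomial a ⊗ x^⊗i evaluates to a + i · x. Evaluating each term at x = -2:
  Term 0 contributes 5 + 0 · -2 = 5
  Term 1 contributes -3 + 1 · -2 = -5
  Term 2 contributes 7 + 2 · -2 = 3
p(-2) = ⊕ of these = min[5, -5, 3] = -5.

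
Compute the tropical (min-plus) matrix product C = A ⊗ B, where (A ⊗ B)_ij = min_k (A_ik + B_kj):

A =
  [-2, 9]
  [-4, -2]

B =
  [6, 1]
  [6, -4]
A ⊗ B =
  [4, -1]
  [2, -6]

Apply the min-plus product entry-by-entry:
  C[0][0] = min over k of (A[0][0] + B[0][0] = -2 + 6 = 4, A[0][1] + B[1][0] = 9 + 6 = 15) = 4 (attained at k = 0)
  C[0][1] = min over k of (A[0][0] + B[0][1] = -2 + 1 = -1, A[0][1] + B[1][1] = 9 + -4 = 5) = -1 (attained at k = 0)
  C[1][0] = min over k of (A[1][0] + B[0][0] = -4 + 6 = 2, A[1][1] + B[1][0] = -2 + 6 = 4) = 2 (attained at k = 0)
  C[1][1] = min over k of (A[1][0] + B[0][1] = -4 + 1 = -3, A[1][1] + B[1][1] = -2 + -4 = -6) = -6 (attained at k = 1)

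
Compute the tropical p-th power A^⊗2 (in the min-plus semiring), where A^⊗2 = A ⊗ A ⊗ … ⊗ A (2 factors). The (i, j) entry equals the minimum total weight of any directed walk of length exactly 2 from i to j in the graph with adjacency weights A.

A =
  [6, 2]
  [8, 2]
A^⊗2 =
  [10, 4]
  [10, 4]

Each entry (A^⊗2)_ij equals the minimum over all length-2 walks i = v_0 → v_1 → … → v_2 = j of Σ_t A[v_t][v_{t+1}]. For example, for (i, j) = (0, 1) we minimise over 2 possible intermediate vertex sequences; the minimum is 4, attained along the walk 0 → 1 → 1.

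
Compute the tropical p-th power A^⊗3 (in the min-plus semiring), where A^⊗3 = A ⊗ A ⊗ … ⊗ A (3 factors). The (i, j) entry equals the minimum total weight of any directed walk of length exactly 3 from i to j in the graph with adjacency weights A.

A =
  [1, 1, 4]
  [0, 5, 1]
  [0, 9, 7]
A^⊗3 =
  [2, 2, 3]
  [1, 2, 2]
  [1, 2, 2]

Each entry (A^⊗3)_ij equals the minimum over all length-3 walks i = v_0 → v_1 → … → v_3 = j of Σ_t A[v_t][v_{t+1}]. For example, for (i, j) = (0, 2) we minimise over 9 possible intermediate vertex sequences; the minimum is 3, attained along the walk 0 → 0 → 1 → 2.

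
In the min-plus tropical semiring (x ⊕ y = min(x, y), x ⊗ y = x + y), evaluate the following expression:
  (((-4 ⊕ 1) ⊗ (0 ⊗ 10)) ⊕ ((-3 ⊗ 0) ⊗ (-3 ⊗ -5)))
(((-4 ⊕ 1) ⊗ (0 ⊗ 10)) ⊕ ((-3 ⊗ 0) ⊗ (-3 ⊗ -5))) = -11

Expand innermost to outermost. Recall ⊕ takes the minimum of its arguments and ⊗ takes their sum. Working out the expression (((-4 ⊕ 1) ⊗ (0 ⊗ 10)) ⊕ ((-3 ⊗ 0) ⊗ (-3 ⊗ -5))) gives -11.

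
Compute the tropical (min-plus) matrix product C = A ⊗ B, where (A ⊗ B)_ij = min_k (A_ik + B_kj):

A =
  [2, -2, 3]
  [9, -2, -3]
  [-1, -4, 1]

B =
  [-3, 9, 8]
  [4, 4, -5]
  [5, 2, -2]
A ⊗ B =
  [-1, 2, -7]
  [2, -1, -7]
  [-4, 0, -9]

Apply the min-plus product entry-by-entry:
  C[0][0] = min over k of (A[0][0] + B[0][0] = 2 + -3 = -1, A[0][1] + B[1][0] = -2 + 4 = 2, A[0][2] + B[2][0] = 3 + 5 = 8) = -1 (attained at k = 0)
  C[0][1] = min over k of (A[0][0] + B[0][1] = 2 + 9 = 11, A[0][1] + B[1][1] = -2 + 4 = 2, A[0][2] + B[2][1] = 3 + 2 = 5) = 2 (attained at k = 1)
  C[0][2] = min over k of (A[0][0] + B[0][2] = 2 + 8 = 10, A[0][1] + B[1][2] = -2 + -5 = -7, A[0][2] + B[2][2] = 3 + -2 = 1) = -7 (attained at k = 1)
  C[1][0] = min over k of (A[1][0] + B[0][0] = 9 + -3 = 6, A[1][1] + B[1][0] = -2 + 4 = 2, A[1][2] + B[2][0] = -3 + 5 = 2) = 2 (attained at k = 1)
  C[1][1] = min over k of (A[1][0] + B[0][1] = 9 + 9 = 18, A[1][1] + B[1][1] = -2 + 4 = 2, A[1][2] + B[2][1] = -3 + 2 = -1) = -1 (attained at k = 2)
  C[1][2] = min over k of (A[1][0] + B[0][2] = 9 + 8 = 17, A[1][1] + B[1][2] = -2 + -5 = -7, A[1][2] + B[2][2] = -3 + -2 = -5) = -7 (attained at k = 1)
  C[2][0] = min over k of (A[2][0] + B[0][0] = -1 + -3 = -4, A[2][1] + B[1][0] = -4 + 4 = 0, A[2][2] + B[2][0] = 1 + 5 = 6) = -4 (attained at k = 0)
  C[2][1] = min over k of (A[2][0] + B[0][1] = -1 + 9 = 8, A[2][1] + B[1][1] = -4 + 4 = 0, A[2][2] + B[2][1] = 1 + 2 = 3) = 0 (attained at k = 1)
  C[2][2] = min over k of (A[2][0] + B[0][2] = -1 + 8 = 7, A[2][1] + B[1][2] = -4 + -5 = -9, A[2][2] + B[2][2] = 1 + -2 = -1) = -9 (attained at k = 1)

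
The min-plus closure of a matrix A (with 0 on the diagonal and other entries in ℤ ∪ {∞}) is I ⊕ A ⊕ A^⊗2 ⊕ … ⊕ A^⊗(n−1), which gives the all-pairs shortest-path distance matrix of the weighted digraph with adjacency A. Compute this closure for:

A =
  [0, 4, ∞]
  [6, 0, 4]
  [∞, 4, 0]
Closure =
  [0, 4, 8]
  [6, 0, 4]
  [10, 4, 0]

This is the Floyd-Warshall all-pairs shortest-path computation. For each intermediate vertex k = 0, 1, …, 2, update dist[i][j] ← min(dist[i][j], dist[i][k] + dist[k][j]). The final matrix gives, for each (i, j), the minimum total weight of any directed path from i to j (possibly empty when i = j).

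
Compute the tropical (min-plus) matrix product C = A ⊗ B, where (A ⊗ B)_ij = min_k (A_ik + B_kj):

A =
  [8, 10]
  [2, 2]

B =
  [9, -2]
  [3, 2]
A ⊗ B =
  [13, 6]
  [5, 0]

Apply the min-plus product entry-by-entry:
  C[0][0] = min over k of (A[0][0] + B[0][0] = 8 + 9 = 17, A[0][1] + B[1][0] = 10 + 3 = 13) = 13 (attained at k = 1)
  C[0][1] = min over k of (A[0][0] + B[0][1] = 8 + -2 = 6, A[0][1] + B[1][1] = 10 + 2 = 12) = 6 (attained at k = 0)
  C[1][0] = min over k of (A[1][0] + B[0][0] = 2 + 9 = 11, A[1][1] + B[1][0] = 2 + 3 = 5) = 5 (attained at k = 1)
  C[1][1] = min over k of (A[1][0] + B[0][1] = 2 + -2 = 0, A[1][1] + B[1][1] = 2 + 2 = 4) = 0 (attained at k = 0)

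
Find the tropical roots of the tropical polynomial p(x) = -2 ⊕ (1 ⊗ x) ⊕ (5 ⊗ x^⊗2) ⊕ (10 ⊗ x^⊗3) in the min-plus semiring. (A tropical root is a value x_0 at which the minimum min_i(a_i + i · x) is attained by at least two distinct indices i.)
Roots: {-5, -4, -3}

Each tropical root is a break point of the lower envelope of the lines y = a_i + i · x (there are 4 lines, with slopes 0, 1, ..., 3). Only the lines that attain the minimum somewhere contribute to roots; other lines are dominated. Here the surviving (envelope) indices are i = 3, i = 2, i = 1, i = 0.
Intersections between consecutive envelope lines give the roots: for adjacent envelope indices i < j the intersection is x = (a_i − a_j) / (j − i). Reading off the sorted break points: {-5, -4, -3}.
Verification: at each break x_0, at least two indices attain the minimum of min_i(a_i + i · x_0).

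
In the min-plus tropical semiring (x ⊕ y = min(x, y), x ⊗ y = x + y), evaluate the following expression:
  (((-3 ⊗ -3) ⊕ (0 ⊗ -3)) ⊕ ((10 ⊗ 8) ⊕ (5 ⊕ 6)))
(((-3 ⊗ -3) ⊕ (0 ⊗ -3)) ⊕ ((10 ⊗ 8) ⊕ (5 ⊕ 6))) = -6

Expand innermost to outermost. Recall ⊕ takes the minimum of its arguments and ⊗ takes their sum. Working out the expression (((-3 ⊗ -3) ⊕ (0 ⊗ -3)) ⊕ ((10 ⊗ 8) ⊕ (5 ⊕ 6))) gives -6.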